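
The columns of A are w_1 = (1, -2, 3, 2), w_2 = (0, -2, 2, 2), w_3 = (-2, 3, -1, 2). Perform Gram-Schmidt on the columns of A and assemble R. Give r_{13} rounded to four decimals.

r_{13} = -1.6499

e_1 = w_1/‖w_1‖ = (1, -2, 3, 2)/4.2426 = (0.2357, -0.4714, 0.7071, 0.4714).
r_{13} = e_1·w_3 = -1.6499.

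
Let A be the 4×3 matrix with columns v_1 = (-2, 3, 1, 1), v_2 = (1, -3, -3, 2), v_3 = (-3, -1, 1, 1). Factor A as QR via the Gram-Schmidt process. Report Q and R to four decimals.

Q = [[-0.5164, -0.1639, -0.7075], [0.7746, -0.1639, -0.6002], [0.2582, -0.6010, 0.3729], [0.2582, 0.7649, 0.0128]], R = [[3.8730, -3.0984, 1.2910], [0.0000, 3.6606, 0.8195], [0.0000, 0.0000, 3.1083]]

q_1 = v_1/‖v_1‖ = (-2, 3, 1, 1)/3.8730 = (-0.5164, 0.7746, 0.2582, 0.2582).
r_{12} = q_1·v_2 = -3.0984.
u_2 = v_2 + 3.0984·q_1 = (-0.6000, -0.6000, -2.2000, 2.8000).
‖u_2‖ = 3.6606, so q_2 = (-0.1639, -0.1639, -0.6010, 0.7649).
r_{13} = q_1·v_3 = 1.2910; r_{23} = q_2·v_3 = 0.8195.
u_3 = v_3 − 1.2910·q_1 − 0.8195·q_2 = (-2.1990, -1.8657, 1.1592, 0.0398).
‖u_3‖ = 3.1083, so q_3 = (-0.7075, -0.6002, 0.3729, 0.0128).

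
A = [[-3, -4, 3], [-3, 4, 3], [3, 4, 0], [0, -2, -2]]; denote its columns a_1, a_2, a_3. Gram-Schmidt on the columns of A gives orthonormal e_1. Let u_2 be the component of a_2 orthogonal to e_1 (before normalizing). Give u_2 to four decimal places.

u_2 = (-2.6667, 5.3333, 2.6667, -2.0000)

a_1 = (-3, -3, 3, 0); ‖a_1‖ = 5.1962, so e_1 = (-0.5774, -0.5774, 0.5774, 0.0000).
e_1·a_2 = (-0.5774)·(-4) + (-0.5774)·4 + 0.5774·4 + 0.0000·(-2) = 2.3094.
u_2 = a_2 − 2.3094·e_1 = (-2.6667, 5.3333, 2.6667, -2.0000).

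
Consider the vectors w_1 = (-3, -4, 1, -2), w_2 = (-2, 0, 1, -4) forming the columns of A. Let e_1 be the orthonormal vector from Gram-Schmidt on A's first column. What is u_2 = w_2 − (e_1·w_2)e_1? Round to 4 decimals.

w_1 = (-3, -4, 1, -2); ‖w_1‖ = 5.4772, so e_1 = (-0.5477, -0.7303, 0.1826, -0.3651).
e_1·w_2 = (-0.5477)·(-2) + (-0.7303)·0 + 0.1826·1 + (-0.3651)·(-4) = 2.7386.
u_2 = w_2 − 2.7386·e_1 = (-0.5000, 2.0000, 0.5000, -3.0000).

u_2 = (-0.5000, 2.0000, 0.5000, -3.0000)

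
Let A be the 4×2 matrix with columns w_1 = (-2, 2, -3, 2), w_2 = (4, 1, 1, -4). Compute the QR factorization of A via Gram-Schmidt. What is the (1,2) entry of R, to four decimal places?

e_1 = w_1/‖w_1‖ = (-2, 2, -3, 2)/4.5826 = (-0.4364, 0.4364, -0.6547, 0.4364).
r_{12} = e_1·w_2 = -3.7097.

r_{12} = -3.7097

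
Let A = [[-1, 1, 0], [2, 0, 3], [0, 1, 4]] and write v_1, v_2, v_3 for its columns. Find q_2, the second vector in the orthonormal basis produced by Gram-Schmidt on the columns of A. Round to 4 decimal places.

v_1 = (-1, 2, 0); ‖v_1‖ = 2.2361, so q_1 = (-0.4472, 0.8944, 0.0000).
q_1·v_2 = (-0.4472)·1 + 0.8944·0 + 0.0000·1 = -0.4472.
u_2 = v_2 + 0.4472·q_1 = (0.8000, 0.4000, 1.0000).
‖u_2‖ = 1.3416, so q_2 = (0.5963, 0.2981, 0.7454).

q_2 = (0.5963, 0.2981, 0.7454)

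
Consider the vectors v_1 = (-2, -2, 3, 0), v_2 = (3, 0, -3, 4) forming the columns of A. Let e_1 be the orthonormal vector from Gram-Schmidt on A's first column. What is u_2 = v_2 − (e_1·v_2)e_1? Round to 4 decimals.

e_1 = v_1/‖v_1‖ = (-2, -2, 3, 0)/4.1231 = (-0.4851, -0.4851, 0.7276, 0.0000).
r_{12} = e_1·v_2 = -3.6380.
u_2 = v_2 + 3.6380·e_1 = (1.2353, -1.7647, -0.3529, 4.0000).

u_2 = (1.2353, -1.7647, -0.3529, 4.0000)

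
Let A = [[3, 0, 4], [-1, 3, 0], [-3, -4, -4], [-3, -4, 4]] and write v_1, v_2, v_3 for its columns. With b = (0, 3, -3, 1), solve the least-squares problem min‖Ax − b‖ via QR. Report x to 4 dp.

v_1 = (3, -1, -3, -3); ‖v_1‖ = 5.2915, so e_1 = (0.5669, -0.1890, -0.5669, -0.5669).
e_1·v_2 = 0.5669·0 + (-0.1890)·3 + (-0.5669)·(-4) + (-0.5669)·(-4) = 3.9686.
u_2 = v_2 − 3.9686·e_1 = (-2.2500, 3.7500, -1.7500, -1.7500).
‖u_2‖ = 5.0249, so e_2 = (-0.4478, 0.7463, -0.3483, -0.3483).
e_1·v_3 = 0.5669·4 + (-0.1890)·0 + (-0.5669)·(-4) + (-0.5669)·4 = 2.2678; e_2·v_3 = (-0.4478)·4 + 0.7463·0 + (-0.3483)·(-4) + (-0.3483)·4 = -1.7911.
u_3 = v_3 − 2.2678·e_1 + 1.7911·e_2 = (1.9123, 1.7652, -3.3380, 4.6620).
‖u_3‖ = 6.2968, so e_3 = (0.3037, 0.2803, -0.5301, 0.7404).
Qᵀb = (0.5669, 2.9354, 3.1717).
Back-substitute: x_3 = 3.1717/6.2968 = 0.5037.
x_2 = (2.9354 + 1.7911·0.5037)/5.0249 = 0.7637.
x_1 = (0.5669 − 3.9686·0.7637 − 2.2678·0.5037)/5.2915 = -0.6815.

x = (-0.6815, 0.7637, 0.5037)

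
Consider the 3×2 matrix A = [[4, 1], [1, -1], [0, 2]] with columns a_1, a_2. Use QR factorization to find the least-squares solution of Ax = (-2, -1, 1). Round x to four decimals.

a_1 = (4, 1, 0); ‖a_1‖ = 4.1231, so q_1 = (0.9701, 0.2425, 0.0000).
q_1·a_2 = 0.9701·1 + 0.2425·(-1) + 0.0000·2 = 0.7276.
u_2 = a_2 − 0.7276·q_1 = (0.2941, -1.1765, 2.0000).
‖u_2‖ = 2.3389, so q_2 = (0.1257, -0.5030, 0.8551).
Qᵀb = (-2.1828, 1.1066).
Back-substitute: x_2 = 1.1066/2.3389 = 0.4731.
x_1 = (-2.1828 − 0.7276·0.4731)/4.1231 = -0.6129.

x = (-0.6129, 0.4731)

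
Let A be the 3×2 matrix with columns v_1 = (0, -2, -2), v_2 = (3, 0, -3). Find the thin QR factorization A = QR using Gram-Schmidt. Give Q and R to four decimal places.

q_1 = v_1/‖v_1‖ = (0, -2, -2)/2.8284 = (0.0000, -0.7071, -0.7071).
r_{12} = q_1·v_2 = 2.1213.
u_2 = v_2 − 2.1213·q_1 = (3.0000, 1.5000, -1.5000).
‖u_2‖ = 3.6742, so q_2 = (0.8165, 0.4082, -0.4082).

Q = [[0.0000, 0.8165], [-0.7071, 0.4082], [-0.7071, -0.4082]], R = [[2.8284, 2.1213], [0.0000, 3.6742]]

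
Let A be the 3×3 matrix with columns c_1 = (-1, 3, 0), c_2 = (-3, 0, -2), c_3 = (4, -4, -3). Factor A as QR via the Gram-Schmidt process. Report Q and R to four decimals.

c_1 = (-1, 3, 0); ‖c_1‖ = 3.1623, so q_1 = (-0.3162, 0.9487, 0.0000).
q_1·c_2 = (-0.3162)·(-3) + 0.9487·0 + 0.0000·(-2) = 0.9487.
u_2 = c_2 − 0.9487·q_1 = (-2.7000, -0.9000, -2.0000).
‖u_2‖ = 3.4785, so q_2 = (-0.7762, -0.2587, -0.5750).
q_1·c_3 = (-0.3162)·4 + 0.9487·(-4) + 0.0000·(-3) = -5.0596; q_2·c_3 = (-0.7762)·4 + (-0.2587)·(-4) + (-0.5750)·(-3) = -0.3450.
u_3 = c_3 + 5.0596·q_1 + 0.3450·q_2 = (2.1322, 0.7107, -3.1983).
‖u_3‖ = 3.9091, so q_3 = (0.5455, 0.1818, -0.8182).

Q = [[-0.3162, -0.7762, 0.5455], [0.9487, -0.2587, 0.1818], [0.0000, -0.5750, -0.8182]], R = [[3.1623, 0.9487, -5.0596], [0.0000, 3.4785, -0.3450], [0.0000, 0.0000, 3.9091]]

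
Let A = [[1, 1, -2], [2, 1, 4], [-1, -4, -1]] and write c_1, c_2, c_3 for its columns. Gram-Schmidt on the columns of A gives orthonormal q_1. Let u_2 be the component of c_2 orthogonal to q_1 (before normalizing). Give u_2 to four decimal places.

c_1 = (1, 2, -1); ‖c_1‖ = 2.4495, so q_1 = (0.4082, 0.8165, -0.4082).
q_1·c_2 = 0.4082·1 + 0.8165·1 + (-0.4082)·(-4) = 2.8577.
u_2 = c_2 − 2.8577·q_1 = (-0.1667, -1.3333, -2.8333).

u_2 = (-0.1667, -1.3333, -2.8333)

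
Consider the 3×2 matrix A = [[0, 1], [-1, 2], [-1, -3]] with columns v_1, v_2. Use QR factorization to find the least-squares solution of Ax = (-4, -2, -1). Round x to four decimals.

x = (1.7407, -0.4815)

v_1 = (0, -1, -1); ‖v_1‖ = 1.4142, so e_1 = (0.0000, -0.7071, -0.7071).
e_1·v_2 = 0.0000·1 + (-0.7071)·2 + (-0.7071)·(-3) = 0.7071.
u_2 = v_2 − 0.7071·e_1 = (1.0000, 2.5000, -2.5000).
‖u_2‖ = 3.6742, so e_2 = (0.2722, 0.6804, -0.6804).
Qᵀb = (2.1213, -1.7691).
Back-substitute: x_2 = -1.7691/3.6742 = -0.4815.
x_1 = (2.1213 − 0.7071·(-0.4815))/1.4142 = 1.7407.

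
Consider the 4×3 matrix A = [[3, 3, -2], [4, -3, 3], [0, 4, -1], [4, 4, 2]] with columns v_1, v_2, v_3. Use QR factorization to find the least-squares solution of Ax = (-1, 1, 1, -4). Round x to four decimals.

x = (-0.0881, -0.4285, -0.4156)

v_1 = (3, 4, 0, 4); ‖v_1‖ = 6.4031, so e_1 = (0.4685, 0.6247, 0.0000, 0.6247).
e_1·v_2 = 0.4685·3 + 0.6247·(-3) + 0.0000·4 + 0.6247·4 = 2.0303.
u_2 = v_2 − 2.0303·e_1 = (2.0488, -4.2683, 4.0000, 2.7317).
‖u_2‖ = 6.7733, so e_2 = (0.3025, -0.6302, 0.5906, 0.4033).
e_1·v_3 = 0.4685·(-2) + 0.6247·3 + 0.0000·(-1) + 0.6247·2 = 2.1864; e_2·v_3 = 0.3025·(-2) + (-0.6302)·3 + 0.5906·(-1) + 0.4033·2 = -2.2794.
u_3 = v_3 − 2.1864·e_1 + 2.2794·e_2 = (-2.3349, 0.1978, 0.3461, 1.5534).
‖u_3‖ = 2.8327, so e_3 = (-0.8243, 0.0698, 0.1222, 0.5484).
Qᵀb = (-2.3426, -1.9553, -1.1773).
Back-substitute: x_3 = -1.1773/2.8327 = -0.4156.
x_2 = (-1.9553 + 2.2794·(-0.4156))/6.7733 = -0.4285.
x_1 = (-2.3426 − 2.0303·(-0.4285) − 2.1864·(-0.4156))/6.4031 = -0.0881.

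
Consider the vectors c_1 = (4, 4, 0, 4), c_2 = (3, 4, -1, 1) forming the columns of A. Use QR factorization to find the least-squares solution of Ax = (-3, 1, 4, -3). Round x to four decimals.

x = (-0.5735, 0.2353)

c_1 = (4, 4, 0, 4); ‖c_1‖ = 6.9282, so e_1 = (0.5774, 0.5774, 0.0000, 0.5774).
e_1·c_2 = 0.5774·3 + 0.5774·4 + 0.0000·(-1) + 0.5774·1 = 4.6188.
u_2 = c_2 − 4.6188·e_1 = (0.3333, 1.3333, -1.0000, -1.6667).
‖u_2‖ = 2.3805, so e_2 = (0.1400, 0.5601, -0.4201, -0.7001).
Qᵀb = (-2.8868, 0.5601).
Back-substitute: x_2 = 0.5601/2.3805 = 0.2353.
x_1 = (-2.8868 − 4.6188·0.2353)/6.9282 = -0.5735.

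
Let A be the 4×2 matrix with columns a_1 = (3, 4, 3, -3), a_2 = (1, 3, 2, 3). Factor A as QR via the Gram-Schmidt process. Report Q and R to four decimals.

Q = [[0.4575, 0.0367], [0.6100, 0.4249], [0.4575, 0.2623], [-0.4575, 0.8656]], R = [[6.5574, 1.8300], [0.0000, 4.4330]]

e_1 = a_1/‖a_1‖ = (3, 4, 3, -3)/6.5574 = (0.4575, 0.6100, 0.4575, -0.4575).
r_{12} = e_1·a_2 = 1.8300.
u_2 = a_2 − 1.8300·e_1 = (0.1628, 1.8837, 1.1628, 3.8372).
‖u_2‖ = 4.4330, so e_2 = (0.0367, 0.4249, 0.2623, 0.8656).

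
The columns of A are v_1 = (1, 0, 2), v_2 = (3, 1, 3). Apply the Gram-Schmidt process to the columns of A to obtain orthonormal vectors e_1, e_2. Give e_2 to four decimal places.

v_1 = (1, 0, 2); ‖v_1‖ = 2.2361, so e_1 = (0.4472, 0.0000, 0.8944).
e_1·v_2 = 0.4472·3 + 0.0000·1 + 0.8944·3 = 4.0249.
u_2 = v_2 − 4.0249·e_1 = (1.2000, 1.0000, -0.6000).
‖u_2‖ = 1.6733, so e_2 = (0.7171, 0.5976, -0.3586).

e_2 = (0.7171, 0.5976, -0.3586)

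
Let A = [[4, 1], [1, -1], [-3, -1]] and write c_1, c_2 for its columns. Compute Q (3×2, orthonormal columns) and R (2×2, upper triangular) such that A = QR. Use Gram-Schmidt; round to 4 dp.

c_1 = (4, 1, -3); ‖c_1‖ = 5.0990, so e_1 = (0.7845, 0.1961, -0.5883).
e_1·c_2 = 0.7845·1 + 0.1961·(-1) + (-0.5883)·(-1) = 1.1767.
u_2 = c_2 − 1.1767·e_1 = (0.0769, -1.2308, -0.3077).
‖u_2‖ = 1.2710, so e_2 = (0.0605, -0.9684, -0.2421).

Q = [[0.7845, 0.0605], [0.1961, -0.9684], [-0.5883, -0.2421]], R = [[5.0990, 1.1767], [0.0000, 1.2710]]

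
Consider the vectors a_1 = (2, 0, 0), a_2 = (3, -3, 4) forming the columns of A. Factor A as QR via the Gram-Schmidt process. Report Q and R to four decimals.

Q = [[1.0000, 0.0000], [0.0000, -0.6000], [0.0000, 0.8000]], R = [[2.0000, 3.0000], [0.0000, 5.0000]]

e_1 = a_1/‖a_1‖ = (2, 0, 0)/2.0000 = (1.0000, 0.0000, 0.0000).
r_{12} = e_1·a_2 = 3.0000.
u_2 = a_2 − 3.0000·e_1 = (0.0000, -3.0000, 4.0000).
‖u_2‖ = 5.0000, so e_2 = (0.0000, -0.6000, 0.8000).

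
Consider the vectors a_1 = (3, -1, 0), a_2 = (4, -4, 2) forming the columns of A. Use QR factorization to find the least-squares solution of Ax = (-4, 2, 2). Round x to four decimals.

x = (-1.7692, 0.2308)

a_1 = (3, -1, 0); ‖a_1‖ = 3.1623, so q_1 = (0.9487, -0.3162, 0.0000).
q_1·a_2 = 0.9487·4 + (-0.3162)·(-4) + 0.0000·2 = 5.0596.
u_2 = a_2 − 5.0596·q_1 = (-0.8000, -2.4000, 2.0000).
‖u_2‖ = 3.2249, so q_2 = (-0.2481, -0.7442, 0.6202).
Qᵀb = (-4.4272, 0.7442).
Back-substitute: x_2 = 0.7442/3.2249 = 0.2308.
x_1 = (-4.4272 − 5.0596·0.2308)/3.1623 = -1.7692.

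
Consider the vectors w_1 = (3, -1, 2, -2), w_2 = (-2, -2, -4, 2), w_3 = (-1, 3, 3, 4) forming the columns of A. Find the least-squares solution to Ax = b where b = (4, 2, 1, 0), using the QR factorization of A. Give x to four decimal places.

x = (0.7505, -0.0564, 0.3015)

w_1 = (3, -1, 2, -2); ‖w_1‖ = 4.2426, so e_1 = (0.7071, -0.2357, 0.4714, -0.4714).
e_1·w_2 = 0.7071·(-2) + (-0.2357)·(-2) + 0.4714·(-4) + (-0.4714)·2 = -3.7712.
u_2 = w_2 + 3.7712·e_1 = (0.6667, -2.8889, -2.2222, 0.2222).
‖u_2‖ = 3.7118, so e_2 = (0.1796, -0.7783, -0.5987, 0.0599).
e_1·w_3 = 0.7071·(-1) + (-0.2357)·3 + 0.4714·3 + (-0.4714)·4 = -1.8856; e_2·w_3 = 0.1796·(-1) + (-0.7783)·3 + (-0.5987)·3 + 0.0599·4 = -4.0711.
u_3 = w_3 + 1.8856·e_1 + 4.0711·e_2 = (1.0645, -0.6129, 1.4516, 3.3548).
‖u_3‖ = 3.8563, so e_3 = (0.2760, -0.1589, 0.3764, 0.8700).
Qᵀb = (2.8284, -1.4368, 1.1627).
Back-substitute: x_3 = 1.1627/3.8563 = 0.3015.
x_2 = (-1.4368 + 4.0711·0.3015)/3.7118 = -0.0564.
x_1 = (2.8284 + 3.7712·(-0.0564) + 1.8856·0.3015)/4.2426 = 0.7505.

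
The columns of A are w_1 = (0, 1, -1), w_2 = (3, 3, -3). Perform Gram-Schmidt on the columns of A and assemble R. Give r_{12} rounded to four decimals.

q_1 = w_1/‖w_1‖ = (0, 1, -1)/1.4142 = (0.0000, 0.7071, -0.7071).
r_{12} = q_1·w_2 = 4.2426.

r_{12} = 4.2426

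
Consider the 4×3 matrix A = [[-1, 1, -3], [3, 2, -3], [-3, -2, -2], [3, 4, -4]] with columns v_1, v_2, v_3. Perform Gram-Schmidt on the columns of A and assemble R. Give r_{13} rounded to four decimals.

v_1 = (-1, 3, -3, 3); ‖v_1‖ = 5.2915, so e_1 = (-0.1890, 0.5669, -0.5669, 0.5669).
r_{13} = e_1·v_3 = -2.2678.

r_{13} = -2.2678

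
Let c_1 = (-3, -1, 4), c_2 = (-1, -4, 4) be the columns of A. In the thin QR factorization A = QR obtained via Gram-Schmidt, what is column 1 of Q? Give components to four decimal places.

q_1 = c_1/‖c_1‖ = (-3, -1, 4)/5.0990 = (-0.5883, -0.1961, 0.7845).

q_1 = (-0.5883, -0.1961, 0.7845)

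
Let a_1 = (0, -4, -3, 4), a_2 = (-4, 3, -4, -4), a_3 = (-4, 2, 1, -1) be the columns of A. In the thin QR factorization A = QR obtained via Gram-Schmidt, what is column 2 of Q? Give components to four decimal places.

e_2 = (-0.5615, 0.2020, -0.7258, -0.3424)

a_1 = (0, -4, -3, 4); ‖a_1‖ = 6.4031, so e_1 = (0.0000, -0.6247, -0.4685, 0.6247).
e_1·a_2 = 0.0000·(-4) + (-0.6247)·3 + (-0.4685)·(-4) + 0.6247·(-4) = -2.4988.
u_2 = a_2 + 2.4988·e_1 = (-4.0000, 1.4390, -5.1707, -2.4390).
‖u_2‖ = 7.1243, so e_2 = (-0.5615, 0.2020, -0.7258, -0.3424).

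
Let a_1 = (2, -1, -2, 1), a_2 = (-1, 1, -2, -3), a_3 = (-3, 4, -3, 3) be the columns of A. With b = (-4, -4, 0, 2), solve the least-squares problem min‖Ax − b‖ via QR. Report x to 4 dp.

e_1 = a_1/‖a_1‖ = (2, -1, -2, 1)/3.1623 = (0.6325, -0.3162, -0.6325, 0.3162).
r_{12} = e_1·a_2 = -0.6325.
u_2 = a_2 + 0.6325·e_1 = (-0.6000, 0.8000, -2.4000, -2.8000).
‖u_2‖ = 3.8210, so e_2 = (-0.1570, 0.2094, -0.6281, -0.7328).
r_{13} = e_1·a_3 = -0.3162; r_{23} = e_2·a_3 = 0.9945.
u_3 = a_3 + 0.3162·e_1 − 0.9945·e_2 = (-2.6438, 3.6918, -2.5753, 3.8288).
‖u_3‖ = 6.4739, so e_3 = (-0.4084, 0.5703, -0.3978, 0.5914).
Qᵀb = (-0.6325, -1.6750, 0.5353).
Back-substitute: x_3 = 0.5353/6.4739 = 0.0827.
x_2 = (-1.6750 − 0.9945·0.0827)/3.8210 = -0.4599.
x_1 = (-0.6325 + 0.6325·(-0.4599) + 0.3162·0.0827)/3.1623 = -0.2837.

x = (-0.2837, -0.4599, 0.0827)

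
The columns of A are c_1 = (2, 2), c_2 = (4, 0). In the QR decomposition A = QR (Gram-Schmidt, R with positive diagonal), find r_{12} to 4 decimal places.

c_1 = (2, 2); ‖c_1‖ = 2.8284, so e_1 = (0.7071, 0.7071).
r_{12} = e_1·c_2 = 2.8284.

r_{12} = 2.8284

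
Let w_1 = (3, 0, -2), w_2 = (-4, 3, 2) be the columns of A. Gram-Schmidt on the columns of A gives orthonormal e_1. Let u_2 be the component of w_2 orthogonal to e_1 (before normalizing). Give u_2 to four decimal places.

u_2 = (-0.3077, 3.0000, -0.4615)

e_1 = w_1/‖w_1‖ = (3, 0, -2)/3.6056 = (0.8321, 0.0000, -0.5547).
r_{12} = e_1·w_2 = -4.4376.
u_2 = w_2 + 4.4376·e_1 = (-0.3077, 3.0000, -0.4615).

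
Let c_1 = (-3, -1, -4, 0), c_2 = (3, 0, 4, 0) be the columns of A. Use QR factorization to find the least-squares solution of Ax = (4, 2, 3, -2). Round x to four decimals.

x = (-2.0000, -1.0400)

c_1 = (-3, -1, -4, 0); ‖c_1‖ = 5.0990, so e_1 = (-0.5883, -0.1961, -0.7845, 0.0000).
e_1·c_2 = (-0.5883)·3 + (-0.1961)·0 + (-0.7845)·4 + 0.0000·0 = -4.9029.
u_2 = c_2 + 4.9029·e_1 = (0.1154, -0.9615, 0.1538, 0.0000).
‖u_2‖ = 0.9806, so e_2 = (0.1177, -0.9806, 0.1569, 0.0000).
Qᵀb = (-5.0990, -1.0198).
Back-substitute: x_2 = -1.0198/0.9806 = -1.0400.
x_1 = (-5.0990 + 4.9029·(-1.0400))/5.0990 = -2.0000.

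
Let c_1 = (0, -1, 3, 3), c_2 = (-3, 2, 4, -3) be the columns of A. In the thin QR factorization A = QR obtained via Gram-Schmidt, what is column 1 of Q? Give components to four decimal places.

c_1 = (0, -1, 3, 3); ‖c_1‖ = 4.3589, so e_1 = (0.0000, -0.2294, 0.6882, 0.6882).

e_1 = (0.0000, -0.2294, 0.6882, 0.6882)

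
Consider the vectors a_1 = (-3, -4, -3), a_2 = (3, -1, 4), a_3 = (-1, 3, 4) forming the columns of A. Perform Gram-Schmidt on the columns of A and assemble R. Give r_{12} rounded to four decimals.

r_{12} = -2.9155

e_1 = a_1/‖a_1‖ = (-3, -4, -3)/5.8310 = (-0.5145, -0.6860, -0.5145).
r_{12} = e_1·a_2 = -2.9155.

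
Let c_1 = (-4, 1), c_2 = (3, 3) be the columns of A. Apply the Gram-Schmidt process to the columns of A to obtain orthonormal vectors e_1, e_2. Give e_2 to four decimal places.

c_1 = (-4, 1); ‖c_1‖ = 4.1231, so e_1 = (-0.9701, 0.2425).
e_1·c_2 = (-0.9701)·3 + 0.2425·3 = -2.1828.
u_2 = c_2 + 2.1828·e_1 = (0.8824, 3.5294).
‖u_2‖ = 3.6380, so e_2 = (0.2425, 0.9701).

e_2 = (0.2425, 0.9701)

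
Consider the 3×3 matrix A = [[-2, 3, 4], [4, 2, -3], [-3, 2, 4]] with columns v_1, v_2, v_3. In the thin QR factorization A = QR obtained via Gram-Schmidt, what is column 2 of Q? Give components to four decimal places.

q_2 = (0.6717, 0.6292, 0.3911)

q_1 = v_1/‖v_1‖ = (-2, 4, -3)/5.3852 = (-0.3714, 0.7428, -0.5571).
r_{12} = q_1·v_2 = -0.7428.
u_2 = v_2 + 0.7428·q_1 = (2.7241, 2.5517, 1.5862).
‖u_2‖ = 4.0556, so q_2 = (0.6717, 0.6292, 0.3911).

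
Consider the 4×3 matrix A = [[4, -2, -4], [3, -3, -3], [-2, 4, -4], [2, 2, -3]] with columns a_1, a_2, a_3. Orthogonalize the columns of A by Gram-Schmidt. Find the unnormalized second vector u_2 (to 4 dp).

u_2 = (0.5455, -1.0909, 2.7273, 3.2727)

q_1 = a_1/‖a_1‖ = (4, 3, -2, 2)/5.7446 = (0.6963, 0.5222, -0.3482, 0.3482).
r_{12} = q_1·a_2 = -3.6556.
u_2 = a_2 + 3.6556·q_1 = (0.5455, -1.0909, 2.7273, 3.2727).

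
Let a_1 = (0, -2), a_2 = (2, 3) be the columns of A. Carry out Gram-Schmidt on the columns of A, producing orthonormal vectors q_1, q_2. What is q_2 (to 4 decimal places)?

a_1 = (0, -2); ‖a_1‖ = 2.0000, so q_1 = (0.0000, -1.0000).
q_1·a_2 = 0.0000·2 + (-1.0000)·3 = -3.0000.
u_2 = a_2 + 3.0000·q_1 = (2.0000, 0.0000).
‖u_2‖ = 2.0000, so q_2 = (1.0000, 0.0000).

q_2 = (1.0000, 0.0000)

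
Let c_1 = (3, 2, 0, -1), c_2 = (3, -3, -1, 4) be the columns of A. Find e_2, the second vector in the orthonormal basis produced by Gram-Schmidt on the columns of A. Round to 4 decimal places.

e_2 = (0.5439, -0.4834, -0.1692, 0.6647)

c_1 = (3, 2, 0, -1); ‖c_1‖ = 3.7417, so e_1 = (0.8018, 0.5345, 0.0000, -0.2673).
e_1·c_2 = 0.8018·3 + 0.5345·(-3) + 0.0000·(-1) + (-0.2673)·4 = -0.2673.
u_2 = c_2 + 0.2673·e_1 = (3.2143, -2.8571, -1.0000, 3.9286).
‖u_2‖ = 5.9100, so e_2 = (0.5439, -0.4834, -0.1692, 0.6647).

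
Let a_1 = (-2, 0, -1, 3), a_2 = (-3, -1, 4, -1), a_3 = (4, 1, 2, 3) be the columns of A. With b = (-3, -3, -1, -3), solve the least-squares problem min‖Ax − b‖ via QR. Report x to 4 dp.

a_1 = (-2, 0, -1, 3); ‖a_1‖ = 3.7417, so e_1 = (-0.5345, 0.0000, -0.2673, 0.8018).
e_1·a_2 = (-0.5345)·(-3) + 0.0000·(-1) + (-0.2673)·4 + 0.8018·(-1) = -0.2673.
u_2 = a_2 + 0.2673·e_1 = (-3.1429, -1.0000, 3.9286, -0.7857).
‖u_2‖ = 5.1893, so e_2 = (-0.6056, -0.1927, 0.7571, -0.1514).
e_1·a_3 = (-0.5345)·4 + 0.0000·1 + (-0.2673)·2 + 0.8018·3 = -0.2673; e_2·a_3 = (-0.6056)·4 + (-0.1927)·1 + 0.7571·2 + (-0.1514)·3 = -1.5554.
u_3 = a_3 + 0.2673·e_1 + 1.5554·e_2 = (2.9151, 0.7003, 3.1061, 2.9788).
‖u_3‖ = 5.2449, so e_3 = (0.5558, 0.1335, 0.5922, 0.5679).
Qᵀb = (-0.5345, 2.0922, -4.3639).
Back-substitute: x_3 = -4.3639/5.2449 = -0.8320.
x_2 = (2.0922 + 1.5554·(-0.8320))/5.1893 = 0.1538.
x_1 = (-0.5345 + 0.2673·0.1538 + 0.2673·(-0.8320))/3.7417 = -0.1913.

x = (-0.1913, 0.1538, -0.8320)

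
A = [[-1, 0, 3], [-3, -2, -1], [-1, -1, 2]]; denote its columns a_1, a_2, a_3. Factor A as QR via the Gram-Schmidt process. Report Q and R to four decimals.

Q = [[-0.3015, 0.8616, 0.4082], [-0.9045, -0.1231, -0.4082], [-0.3015, -0.4924, 0.8165]], R = [[3.3166, 2.1106, -0.6030], [0.0000, 0.7385, 1.7233], [0.0000, 0.0000, 3.2660]]

q_1 = a_1/‖a_1‖ = (-1, -3, -1)/3.3166 = (-0.3015, -0.9045, -0.3015).
r_{12} = q_1·a_2 = 2.1106.
u_2 = a_2 − 2.1106·q_1 = (0.6364, -0.0909, -0.3636).
‖u_2‖ = 0.7385, so q_2 = (0.8616, -0.1231, -0.4924).
r_{13} = q_1·a_3 = -0.6030; r_{23} = q_2·a_3 = 1.7233.
u_3 = a_3 + 0.6030·q_1 − 1.7233·q_2 = (1.3333, -1.3333, 2.6667).
‖u_3‖ = 3.2660, so q_3 = (0.4082, -0.4082, 0.8165).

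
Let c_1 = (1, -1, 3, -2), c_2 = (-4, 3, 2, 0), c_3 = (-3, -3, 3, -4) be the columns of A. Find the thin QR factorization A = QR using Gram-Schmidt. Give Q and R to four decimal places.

c_1 = (1, -1, 3, -2); ‖c_1‖ = 3.8730, so q_1 = (0.2582, -0.2582, 0.7746, -0.5164).
q_1·c_2 = 0.2582·(-4) + (-0.2582)·3 + 0.7746·2 + (-0.5164)·0 = -0.2582.
u_2 = c_2 + 0.2582·q_1 = (-3.9333, 2.9333, 2.2000, -0.1333).
‖u_2‖ = 5.3790, so q_2 = (-0.7312, 0.5453, 0.4090, -0.0248).
q_1·c_3 = 0.2582·(-3) + (-0.2582)·(-3) + 0.7746·3 + (-0.5164)·(-4) = 4.3894; q_2·c_3 = (-0.7312)·(-3) + 0.5453·(-3) + 0.4090·3 + (-0.0248)·(-4) = 1.8839.
u_3 = c_3 − 4.3894·q_1 − 1.8839·q_2 = (-2.7558, -2.8940, -1.1705, -1.6866).
‖u_3‖ = 4.4927, so q_3 = (-0.6134, -0.6442, -0.2605, -0.3754).

Q = [[0.2582, -0.7312, -0.6134], [-0.2582, 0.5453, -0.6442], [0.7746, 0.4090, -0.2605], [-0.5164, -0.0248, -0.3754]], R = [[3.8730, -0.2582, 4.3894], [0.0000, 5.3790, 1.8839], [0.0000, 0.0000, 4.4927]]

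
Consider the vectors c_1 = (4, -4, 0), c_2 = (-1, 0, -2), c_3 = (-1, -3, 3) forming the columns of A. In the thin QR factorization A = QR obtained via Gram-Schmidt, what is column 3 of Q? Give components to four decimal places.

q_3 = (-0.6667, -0.6667, 0.3333)

q_1 = c_1/‖c_1‖ = (4, -4, 0)/5.6569 = (0.7071, -0.7071, 0.0000).
r_{12} = q_1·c_2 = -0.7071.
u_2 = c_2 + 0.7071·q_1 = (-0.5000, -0.5000, -2.0000).
‖u_2‖ = 2.1213, so q_2 = (-0.2357, -0.2357, -0.9428).
r_{13} = q_1·c_3 = 1.4142; r_{23} = q_2·c_3 = -1.8856.
u_3 = c_3 − 1.4142·q_1 + 1.8856·q_2 = (-2.4444, -2.4444, 1.2222).
‖u_3‖ = 3.6667, so q_3 = (-0.6667, -0.6667, 0.3333).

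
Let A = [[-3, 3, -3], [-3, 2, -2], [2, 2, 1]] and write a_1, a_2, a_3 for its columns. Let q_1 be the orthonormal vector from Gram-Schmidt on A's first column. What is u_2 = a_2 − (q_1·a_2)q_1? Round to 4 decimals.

u_2 = (1.5000, 0.5000, 3.0000)

a_1 = (-3, -3, 2); ‖a_1‖ = 4.6904, so q_1 = (-0.6396, -0.6396, 0.4264).
q_1·a_2 = (-0.6396)·3 + (-0.6396)·2 + 0.4264·2 = -2.3452.
u_2 = a_2 + 2.3452·q_1 = (1.5000, 0.5000, 3.0000).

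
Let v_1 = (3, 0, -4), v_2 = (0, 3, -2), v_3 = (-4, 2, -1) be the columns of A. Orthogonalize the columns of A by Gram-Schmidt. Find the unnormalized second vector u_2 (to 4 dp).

u_2 = (-0.9600, 3.0000, -0.7200)

v_1 = (3, 0, -4); ‖v_1‖ = 5.0000, so e_1 = (0.6000, 0.0000, -0.8000).
e_1·v_2 = 0.6000·0 + 0.0000·3 + (-0.8000)·(-2) = 1.6000.
u_2 = v_2 − 1.6000·e_1 = (-0.9600, 3.0000, -0.7200).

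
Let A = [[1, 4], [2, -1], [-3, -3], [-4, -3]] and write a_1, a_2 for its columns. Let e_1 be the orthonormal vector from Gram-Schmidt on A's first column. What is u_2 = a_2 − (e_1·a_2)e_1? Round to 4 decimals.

u_2 = (3.2333, -2.5333, -0.7000, 0.0667)

e_1 = a_1/‖a_1‖ = (1, 2, -3, -4)/5.4772 = (0.1826, 0.3651, -0.5477, -0.7303).
r_{12} = e_1·a_2 = 4.1992.
u_2 = a_2 − 4.1992·e_1 = (3.2333, -2.5333, -0.7000, 0.0667).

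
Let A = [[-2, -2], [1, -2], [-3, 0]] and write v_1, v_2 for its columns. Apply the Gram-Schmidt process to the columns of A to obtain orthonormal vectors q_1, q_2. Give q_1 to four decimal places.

q_1 = (-0.5345, 0.2673, -0.8018)

q_1 = v_1/‖v_1‖ = (-2, 1, -3)/3.7417 = (-0.5345, 0.2673, -0.8018).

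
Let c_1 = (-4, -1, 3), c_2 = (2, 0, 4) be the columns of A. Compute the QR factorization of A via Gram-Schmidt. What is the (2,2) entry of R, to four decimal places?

c_1 = (-4, -1, 3); ‖c_1‖ = 5.0990, so q_1 = (-0.7845, -0.1961, 0.5883).
q_1·c_2 = (-0.7845)·2 + (-0.1961)·0 + 0.5883·4 = 0.7845.
u_2 = c_2 − 0.7845·q_1 = (2.6154, 0.1538, 3.5385).
r_{22} = ‖u_2‖ = 4.4028.

r_{22} = 4.4028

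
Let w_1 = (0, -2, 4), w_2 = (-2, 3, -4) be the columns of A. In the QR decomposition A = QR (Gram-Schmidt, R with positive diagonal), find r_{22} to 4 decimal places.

w_1 = (0, -2, 4); ‖w_1‖ = 4.4721, so q_1 = (0.0000, -0.4472, 0.8944).
q_1·w_2 = 0.0000·(-2) + (-0.4472)·3 + 0.8944·(-4) = -4.9193.
u_2 = w_2 + 4.9193·q_1 = (-2.0000, 0.8000, 0.4000).
r_{22} = ‖u_2‖ = 2.1909.

r_{22} = 2.1909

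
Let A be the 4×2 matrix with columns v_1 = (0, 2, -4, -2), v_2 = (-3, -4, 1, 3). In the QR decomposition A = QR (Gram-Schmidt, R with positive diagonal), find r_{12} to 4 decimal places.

q_1 = v_1/‖v_1‖ = (0, 2, -4, -2)/4.8990 = (0.0000, 0.4082, -0.8165, -0.4082).
r_{12} = q_1·v_2 = -3.6742.

r_{12} = -3.6742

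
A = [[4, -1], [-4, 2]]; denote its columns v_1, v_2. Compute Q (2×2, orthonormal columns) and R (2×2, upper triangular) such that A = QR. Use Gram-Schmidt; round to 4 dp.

v_1 = (4, -4); ‖v_1‖ = 5.6569, so q_1 = (0.7071, -0.7071).
q_1·v_2 = 0.7071·(-1) + (-0.7071)·2 = -2.1213.
u_2 = v_2 + 2.1213·q_1 = (0.5000, 0.5000).
‖u_2‖ = 0.7071, so q_2 = (0.7071, 0.7071).

Q = [[0.7071, 0.7071], [-0.7071, 0.7071]], R = [[5.6569, -2.1213], [0.0000, 0.7071]]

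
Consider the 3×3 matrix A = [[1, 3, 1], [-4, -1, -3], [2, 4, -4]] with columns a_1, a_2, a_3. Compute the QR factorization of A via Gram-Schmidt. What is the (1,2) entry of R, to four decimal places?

r_{12} = 3.2733

a_1 = (1, -4, 2); ‖a_1‖ = 4.5826, so q_1 = (0.2182, -0.8729, 0.4364).
r_{12} = q_1·a_2 = 3.2733.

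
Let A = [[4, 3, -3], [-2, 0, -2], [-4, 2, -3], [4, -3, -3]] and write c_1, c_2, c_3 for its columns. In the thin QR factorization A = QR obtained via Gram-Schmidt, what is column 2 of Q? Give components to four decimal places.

q_2 = (0.7933, -0.0675, 0.3038, -0.5232)

c_1 = (4, -2, -4, 4); ‖c_1‖ = 7.2111, so q_1 = (0.5547, -0.2774, -0.5547, 0.5547).
q_1·c_2 = 0.5547·3 + (-0.2774)·0 + (-0.5547)·2 + 0.5547·(-3) = -1.1094.
u_2 = c_2 + 1.1094·q_1 = (3.6154, -0.3077, 1.3846, -2.3846).
‖u_2‖ = 4.5573, so q_2 = (0.7933, -0.0675, 0.3038, -0.5232).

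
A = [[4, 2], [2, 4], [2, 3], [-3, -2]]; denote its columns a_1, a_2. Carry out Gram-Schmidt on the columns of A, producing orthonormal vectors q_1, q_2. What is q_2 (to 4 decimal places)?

q_2 = (-0.4585, 0.7575, 0.4286, 0.1794)

q_1 = a_1/‖a_1‖ = (4, 2, 2, -3)/5.7446 = (0.6963, 0.3482, 0.3482, -0.5222).
r_{12} = q_1·a_2 = 4.8742.
u_2 = a_2 − 4.8742·q_1 = (-1.3939, 2.3030, 1.3030, 0.5455).
‖u_2‖ = 3.0401, so q_2 = (-0.4585, 0.7575, 0.4286, 0.1794).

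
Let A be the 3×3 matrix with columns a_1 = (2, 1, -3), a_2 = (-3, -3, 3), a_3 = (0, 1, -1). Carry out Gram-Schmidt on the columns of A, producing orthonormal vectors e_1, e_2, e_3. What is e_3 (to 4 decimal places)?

e_1 = a_1/‖a_1‖ = (2, 1, -3)/3.7417 = (0.5345, 0.2673, -0.8018).
r_{12} = e_1·a_2 = -4.8107.
u_2 = a_2 + 4.8107·e_1 = (-0.4286, -1.7143, -0.8571).
‖u_2‖ = 1.9640, so e_2 = (-0.2182, -0.8729, -0.4364).
r_{13} = e_1·a_3 = 1.0690; r_{23} = e_2·a_3 = -0.4364.
u_3 = a_3 − 1.0690·e_1 + 0.4364·e_2 = (-0.6667, 0.3333, -0.3333).
‖u_3‖ = 0.8165, so e_3 = (-0.8165, 0.4082, -0.4082).

e_3 = (-0.8165, 0.4082, -0.4082)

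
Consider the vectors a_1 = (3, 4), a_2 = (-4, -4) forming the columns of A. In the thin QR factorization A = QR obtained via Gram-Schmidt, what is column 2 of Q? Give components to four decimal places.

q_1 = a_1/‖a_1‖ = (3, 4)/5.0000 = (0.6000, 0.8000).
r_{12} = q_1·a_2 = -5.6000.
u_2 = a_2 + 5.6000·q_1 = (-0.6400, 0.4800).
‖u_2‖ = 0.8000, so q_2 = (-0.8000, 0.6000).

q_2 = (-0.8000, 0.6000)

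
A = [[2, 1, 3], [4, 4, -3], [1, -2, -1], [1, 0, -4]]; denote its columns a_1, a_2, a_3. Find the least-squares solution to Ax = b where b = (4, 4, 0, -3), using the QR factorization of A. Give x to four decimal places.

a_1 = (2, 4, 1, 1); ‖a_1‖ = 4.6904, so e_1 = (0.4264, 0.8528, 0.2132, 0.2132).
e_1·a_2 = 0.4264·1 + 0.8528·4 + 0.2132·(-2) + 0.2132·0 = 3.4112.
u_2 = a_2 − 3.4112·e_1 = (-0.4545, 1.0909, -2.7273, -0.7273).
‖u_2‖ = 3.0600, so e_2 = (-0.1485, 0.3565, -0.8913, -0.2377).
e_1·a_3 = 0.4264·3 + 0.8528·(-3) + 0.2132·(-1) + 0.2132·(-4) = -2.3452; e_2·a_3 = (-0.1485)·3 + 0.3565·(-3) + (-0.8913)·(-1) + (-0.2377)·(-4) = 0.3268.
u_3 = a_3 + 2.3452·e_1 − 0.3268·e_2 = (4.0485, -1.1165, -0.2087, -3.4223).
‖u_3‖ = 5.4215, so e_3 = (0.7468, -0.2059, -0.0385, -0.6312).
Qᵀb = (4.4772, 1.5449, 4.0570).
Back-substitute: x_3 = 4.0570/5.4215 = 0.7483.
x_2 = (1.5449 − 0.3268·0.7483)/3.0600 = 0.4249.
x_1 = (4.4772 − 3.4112·0.4249 + 2.3452·0.7483)/4.6904 = 1.0197.

x = (1.0197, 0.4249, 0.7483)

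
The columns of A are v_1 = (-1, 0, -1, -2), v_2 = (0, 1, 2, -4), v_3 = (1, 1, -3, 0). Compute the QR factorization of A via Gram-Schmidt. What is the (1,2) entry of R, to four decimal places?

r_{12} = 2.4495

v_1 = (-1, 0, -1, -2); ‖v_1‖ = 2.4495, so e_1 = (-0.4082, 0.0000, -0.4082, -0.8165).
r_{12} = e_1·v_2 = 2.4495.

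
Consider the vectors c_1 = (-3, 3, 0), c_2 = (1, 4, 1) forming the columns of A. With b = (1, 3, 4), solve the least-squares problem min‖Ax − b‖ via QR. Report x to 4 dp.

q_1 = c_1/‖c_1‖ = (-3, 3, 0)/4.2426 = (-0.7071, 0.7071, 0.0000).
r_{12} = q_1·c_2 = 2.1213.
u_2 = c_2 − 2.1213·q_1 = (2.5000, 2.5000, 1.0000).
‖u_2‖ = 3.6742, so q_2 = (0.6804, 0.6804, 0.2722).
Qᵀb = (1.4142, 3.8103).
Back-substitute: x_2 = 3.8103/3.6742 = 1.0370.
x_1 = (1.4142 − 2.1213·1.0370)/4.2426 = -0.1852.

x = (-0.1852, 1.0370)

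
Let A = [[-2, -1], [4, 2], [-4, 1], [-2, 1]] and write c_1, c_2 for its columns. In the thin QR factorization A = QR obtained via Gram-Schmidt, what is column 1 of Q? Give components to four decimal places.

c_1 = (-2, 4, -4, -2); ‖c_1‖ = 6.3246, so e_1 = (-0.3162, 0.6325, -0.6325, -0.3162).

e_1 = (-0.3162, 0.6325, -0.6325, -0.3162)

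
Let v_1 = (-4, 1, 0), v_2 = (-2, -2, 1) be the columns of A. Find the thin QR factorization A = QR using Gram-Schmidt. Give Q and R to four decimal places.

v_1 = (-4, 1, 0); ‖v_1‖ = 4.1231, so q_1 = (-0.9701, 0.2425, 0.0000).
q_1·v_2 = (-0.9701)·(-2) + 0.2425·(-2) + 0.0000·1 = 1.4552.
u_2 = v_2 − 1.4552·q_1 = (-0.5882, -2.3529, 1.0000).
‖u_2‖ = 2.6234, so q_2 = (-0.2242, -0.8969, 0.3812).

Q = [[-0.9701, -0.2242], [0.2425, -0.8969], [0.0000, 0.3812]], R = [[4.1231, 1.4552], [0.0000, 2.6234]]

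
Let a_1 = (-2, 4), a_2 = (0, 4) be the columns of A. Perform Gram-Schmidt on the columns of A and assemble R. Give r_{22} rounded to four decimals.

a_1 = (-2, 4); ‖a_1‖ = 4.4721, so q_1 = (-0.4472, 0.8944).
q_1·a_2 = (-0.4472)·0 + 0.8944·4 = 3.5777.
u_2 = a_2 − 3.5777·q_1 = (1.6000, 0.8000).
r_{22} = ‖u_2‖ = 1.7889.

r_{22} = 1.7889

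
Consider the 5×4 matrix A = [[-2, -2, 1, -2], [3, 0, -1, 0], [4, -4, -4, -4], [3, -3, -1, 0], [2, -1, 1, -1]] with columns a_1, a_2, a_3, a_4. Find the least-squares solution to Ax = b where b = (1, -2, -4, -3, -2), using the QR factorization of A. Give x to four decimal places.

a_1 = (-2, 3, 4, 3, 2); ‖a_1‖ = 6.4807, so q_1 = (-0.3086, 0.4629, 0.6172, 0.4629, 0.3086).
q_1·a_2 = (-0.3086)·(-2) + 0.4629·0 + 0.6172·(-4) + 0.4629·(-3) + 0.3086·(-1) = -3.5490.
u_2 = a_2 + 3.5490·q_1 = (-3.0952, 1.6429, -1.8095, -1.3571, 0.0952).
‖u_2‖ = 4.1719, so q_2 = (-0.7419, 0.3938, -0.4337, -0.3253, 0.0228).
q_1·a_3 = (-0.3086)·1 + 0.4629·(-1) + 0.6172·(-4) + 0.4629·(-1) + 0.3086·1 = -3.3947; q_2·a_3 = (-0.7419)·1 + 0.3938·(-1) + (-0.4337)·(-4) + (-0.3253)·(-1) + 0.0228·1 = 0.9474.
u_3 = a_3 + 3.3947·q_1 − 0.9474·q_2 = (0.6553, 0.1984, -1.4938, 0.8796, 2.0260).
‖u_3‖ = 2.7529, so q_3 = (0.2380, 0.0721, -0.5426, 0.3195, 0.7359).
q_1·a_4 = (-0.3086)·(-2) + 0.4629·0 + 0.6172·(-4) + 0.4629·0 + 0.3086·(-1) = -2.1602; q_2·a_4 = (-0.7419)·(-2) + 0.3938·0 + (-0.4337)·(-4) + (-0.3253)·0 + 0.0228·(-1) = 3.1960; q_3·a_4 = 0.2380·(-2) + 0.0721·0 + (-0.5426)·(-4) + 0.3195·0 + 0.7359·(-1) = 0.9586.
u_4 = a_4 + 2.1602·q_1 − 3.1960·q_2 − 0.9586·q_3 = (-0.5236, -0.3276, -0.7603, 1.7334, -1.1117).
‖u_4‖ = 2.2804, so q_4 = (-0.2296, -0.1437, -0.3334, 0.7601, -0.4875).
Qᵀb = (-5.7092, 1.1357, -0.1660, 0.0860).
Back-substitute: x_4 = 0.0860/2.2804 = 0.0377.
x_3 = (-0.1660 − 0.9586·0.0377)/2.7529 = -0.0734.
x_2 = (1.1357 − 0.9474·(-0.0734) − 3.1960·0.0377)/4.1719 = 0.2600.
x_1 = (-5.7092 + 3.5490·0.2600 + 3.3947·(-0.0734) + 2.1602·0.0377)/6.4807 = -0.7644.

x = (-0.7644, 0.2600, -0.0734, 0.0377)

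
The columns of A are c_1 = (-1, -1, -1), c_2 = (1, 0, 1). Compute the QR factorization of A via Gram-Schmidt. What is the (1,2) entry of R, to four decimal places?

r_{12} = -1.1547

e_1 = c_1/‖c_1‖ = (-1, -1, -1)/1.7321 = (-0.5774, -0.5774, -0.5774).
r_{12} = e_1·c_2 = -1.1547.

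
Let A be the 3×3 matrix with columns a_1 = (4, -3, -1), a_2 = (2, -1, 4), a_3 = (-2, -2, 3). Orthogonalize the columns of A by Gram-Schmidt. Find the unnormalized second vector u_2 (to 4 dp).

e_1 = a_1/‖a_1‖ = (4, -3, -1)/5.0990 = (0.7845, -0.5883, -0.1961).
r_{12} = e_1·a_2 = 1.3728.
u_2 = a_2 − 1.3728·e_1 = (0.9231, -0.1923, 4.2692).

u_2 = (0.9231, -0.1923, 4.2692)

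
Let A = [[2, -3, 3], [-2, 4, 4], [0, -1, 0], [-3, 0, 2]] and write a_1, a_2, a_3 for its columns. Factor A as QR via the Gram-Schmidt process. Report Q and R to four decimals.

a_1 = (2, -2, 0, -3); ‖a_1‖ = 4.1231, so q_1 = (0.4851, -0.4851, 0.0000, -0.7276).
q_1·a_2 = 0.4851·(-3) + (-0.4851)·4 + 0.0000·(-1) + (-0.7276)·0 = -3.3955.
u_2 = a_2 + 3.3955·q_1 = (-1.3529, 2.3529, -1.0000, -2.4706).
‖u_2‖ = 3.8040, so q_2 = (-0.3557, 0.6185, -0.2629, -0.6495).
q_1·a_3 = 0.4851·3 + (-0.4851)·4 + 0.0000·0 + (-0.7276)·2 = -1.9403; q_2·a_3 = (-0.3557)·3 + 0.6185·4 + (-0.2629)·0 + (-0.6495)·2 = 0.1082.
u_3 = a_3 + 1.9403·q_1 − 0.1082·q_2 = (3.9797, 2.9919, 0.0285, 0.6585).
‖u_3‖ = 5.0223, so q_3 = (0.7924, 0.5957, 0.0057, 0.1311).

Q = [[0.4851, -0.3557, 0.7924], [-0.4851, 0.6185, 0.5957], [0.0000, -0.2629, 0.0057], [-0.7276, -0.6495, 0.1311]], R = [[4.1231, -3.3955, -1.9403], [0.0000, 3.8040, 0.1082], [0.0000, 0.0000, 5.0223]]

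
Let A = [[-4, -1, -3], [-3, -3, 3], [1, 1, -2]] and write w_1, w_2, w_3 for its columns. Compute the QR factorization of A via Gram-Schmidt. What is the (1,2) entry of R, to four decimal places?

r_{12} = 2.7456

w_1 = (-4, -3, 1); ‖w_1‖ = 5.0990, so q_1 = (-0.7845, -0.5883, 0.1961).
r_{12} = q_1·w_2 = 2.7456.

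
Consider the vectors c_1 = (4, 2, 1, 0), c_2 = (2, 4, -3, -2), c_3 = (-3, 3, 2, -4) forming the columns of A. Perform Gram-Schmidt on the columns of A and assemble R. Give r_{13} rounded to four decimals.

r_{13} = -0.8729

c_1 = (4, 2, 1, 0); ‖c_1‖ = 4.5826, so q_1 = (0.8729, 0.4364, 0.2182, 0.0000).
r_{13} = q_1·c_3 = -0.8729.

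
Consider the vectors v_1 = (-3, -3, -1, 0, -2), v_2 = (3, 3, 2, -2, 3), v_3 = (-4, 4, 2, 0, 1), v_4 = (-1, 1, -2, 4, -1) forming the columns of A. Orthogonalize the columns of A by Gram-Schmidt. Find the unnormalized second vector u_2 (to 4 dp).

v_1 = (-3, -3, -1, 0, -2); ‖v_1‖ = 4.7958, so q_1 = (-0.6255, -0.6255, -0.2085, 0.0000, -0.4170).
q_1·v_2 = (-0.6255)·3 + (-0.6255)·3 + (-0.2085)·2 + 0.0000·(-2) + (-0.4170)·3 = -5.4214.
u_2 = v_2 + 5.4214·q_1 = (-0.3913, -0.3913, 0.8696, -2.0000, 0.7391).

u_2 = (-0.3913, -0.3913, 0.8696, -2.0000, 0.7391)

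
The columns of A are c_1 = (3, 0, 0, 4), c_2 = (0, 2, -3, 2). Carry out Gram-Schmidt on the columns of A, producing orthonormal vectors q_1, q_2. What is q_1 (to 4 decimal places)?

q_1 = (0.6000, 0.0000, 0.0000, 0.8000)

q_1 = c_1/‖c_1‖ = (3, 0, 0, 4)/5.0000 = (0.6000, 0.0000, 0.0000, 0.8000).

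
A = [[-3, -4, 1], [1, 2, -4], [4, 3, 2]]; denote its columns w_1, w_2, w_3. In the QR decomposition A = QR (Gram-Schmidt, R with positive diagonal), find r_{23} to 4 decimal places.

r_{23} = -4.0415

w_1 = (-3, 1, 4); ‖w_1‖ = 5.0990, so e_1 = (-0.5883, 0.1961, 0.7845).
e_1·w_2 = (-0.5883)·(-4) + 0.1961·2 + 0.7845·3 = 5.0990.
u_2 = w_2 − 5.0990·e_1 = (-1.0000, 1.0000, -1.0000).
‖u_2‖ = 1.7321, so e_2 = (-0.5774, 0.5774, -0.5774).
r_{23} = e_2·w_3 = -4.0415.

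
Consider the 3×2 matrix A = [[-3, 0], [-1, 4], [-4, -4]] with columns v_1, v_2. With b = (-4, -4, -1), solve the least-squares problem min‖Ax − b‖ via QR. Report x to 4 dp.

x = (1.1395, -0.8023)

q_1 = v_1/‖v_1‖ = (-3, -1, -4)/5.0990 = (-0.5883, -0.1961, -0.7845).
r_{12} = q_1·v_2 = 2.3534.
u_2 = v_2 − 2.3534·q_1 = (1.3846, 4.4615, -2.1538).
‖u_2‖ = 5.1441, so q_2 = (0.2692, 0.8673, -0.4187).
Qᵀb = (3.9223, -4.1272).
Back-substitute: x_2 = -4.1272/5.1441 = -0.8023.
x_1 = (3.9223 − 2.3534·(-0.8023))/5.0990 = 1.1395.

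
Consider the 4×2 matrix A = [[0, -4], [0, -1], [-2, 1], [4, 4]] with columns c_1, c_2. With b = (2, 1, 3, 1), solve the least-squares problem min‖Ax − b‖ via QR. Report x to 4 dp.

c_1 = (0, 0, -2, 4); ‖c_1‖ = 4.4721, so q_1 = (0.0000, 0.0000, -0.4472, 0.8944).
q_1·c_2 = 0.0000·(-4) + 0.0000·(-1) + (-0.4472)·1 + 0.8944·4 = 3.1305.
u_2 = c_2 − 3.1305·q_1 = (-4.0000, -1.0000, 2.4000, 1.2000).
‖u_2‖ = 4.9193, so q_2 = (-0.8131, -0.2033, 0.4879, 0.2439).
Qᵀb = (-0.4472, -0.1220).
Back-substitute: x_2 = -0.1220/4.9193 = -0.0248.
x_1 = (-0.4472 − 3.1305·(-0.0248))/4.4721 = -0.0826.

x = (-0.0826, -0.0248)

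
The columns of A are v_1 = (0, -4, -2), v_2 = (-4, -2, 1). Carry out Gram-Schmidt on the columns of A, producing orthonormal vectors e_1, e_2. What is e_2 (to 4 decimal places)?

e_1 = v_1/‖v_1‖ = (0, -4, -2)/4.4721 = (0.0000, -0.8944, -0.4472).
r_{12} = e_1·v_2 = 1.3416.
u_2 = v_2 − 1.3416·e_1 = (-4.0000, -0.8000, 1.6000).
‖u_2‖ = 4.3818, so e_2 = (-0.9129, -0.1826, 0.3651).

e_2 = (-0.9129, -0.1826, 0.3651)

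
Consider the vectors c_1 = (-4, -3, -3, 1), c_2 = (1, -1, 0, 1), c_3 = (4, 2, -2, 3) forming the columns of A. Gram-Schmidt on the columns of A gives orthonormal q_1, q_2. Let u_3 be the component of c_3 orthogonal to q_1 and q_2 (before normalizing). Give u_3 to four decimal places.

u_3 = (0.8476, 2.5524, -3.1143, 1.7048)

c_1 = (-4, -3, -3, 1); ‖c_1‖ = 5.9161, so q_1 = (-0.6761, -0.5071, -0.5071, 0.1690).
q_1·c_2 = (-0.6761)·1 + (-0.5071)·(-1) + (-0.5071)·0 + 0.1690·1 = 0.0000.
u_2 = c_2 − 0.0000·q_1 = (1.0000, -1.0000, 0.0000, 1.0000).
‖u_2‖ = 1.7321, so q_2 = (0.5774, -0.5774, 0.0000, 0.5774).
q_1·c_3 = (-0.6761)·4 + (-0.5071)·2 + (-0.5071)·(-2) + 0.1690·3 = -2.1974; q_2·c_3 = 0.5774·4 + (-0.5774)·2 + 0.0000·(-2) + 0.5774·3 = 2.8868.
u_3 = c_3 + 2.1974·q_1 − 2.8868·q_2 = (0.8476, 2.5524, -3.1143, 1.7048).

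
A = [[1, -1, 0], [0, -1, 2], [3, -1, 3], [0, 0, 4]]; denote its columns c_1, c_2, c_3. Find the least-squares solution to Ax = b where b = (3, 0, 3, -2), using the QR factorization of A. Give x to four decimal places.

x = (1.1392, -1.4212, -0.5641)

c_1 = (1, 0, 3, 0); ‖c_1‖ = 3.1623, so e_1 = (0.3162, 0.0000, 0.9487, 0.0000).
e_1·c_2 = 0.3162·(-1) + 0.0000·(-1) + 0.9487·(-1) + 0.0000·0 = -1.2649.
u_2 = c_2 + 1.2649·e_1 = (-0.6000, -1.0000, 0.2000, 0.0000).
‖u_2‖ = 1.1832, so e_2 = (-0.5071, -0.8452, 0.1690, 0.0000).
e_1·c_3 = 0.3162·0 + 0.0000·2 + 0.9487·3 + 0.0000·4 = 2.8460; e_2·c_3 = (-0.5071)·0 + (-0.8452)·2 + 0.1690·3 + 0.0000·4 = -1.1832.
u_3 = c_3 − 2.8460·e_1 + 1.1832·e_2 = (-1.5000, 1.0000, 0.5000, 4.0000).
‖u_3‖ = 4.4159, so e_3 = (-0.3397, 0.2265, 0.1132, 0.9058).
Qᵀb = (3.7947, -1.0142, -2.4910).
Back-substitute: x_3 = -2.4910/4.4159 = -0.5641.
x_2 = (-1.0142 + 1.1832·(-0.5641))/1.1832 = -1.4212.
x_1 = (3.7947 + 1.2649·(-1.4212) − 2.8460·(-0.5641))/3.1623 = 1.1392.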